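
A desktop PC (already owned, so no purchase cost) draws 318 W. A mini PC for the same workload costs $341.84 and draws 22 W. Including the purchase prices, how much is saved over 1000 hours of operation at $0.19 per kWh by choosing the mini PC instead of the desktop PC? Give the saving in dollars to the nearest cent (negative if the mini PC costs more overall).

desktop PC: $0.00 + (318/1000) kW × 1000 h × $0.19 = $0.00 + $60.42 = $60.42
mini PC: $341.84 + (22/1000) kW × 1000 h × $0.19 = $341.84 + $4.18 = $346.02
Saving = $60.42 − $346.02 = −$285.6

-$285.60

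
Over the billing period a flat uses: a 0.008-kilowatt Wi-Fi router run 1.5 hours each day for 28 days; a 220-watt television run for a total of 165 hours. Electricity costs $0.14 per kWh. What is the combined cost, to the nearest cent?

$5.13

Wi-Fi router: Runtime = 1.5 h/day × 28 days = 42 h
Wi-Fi router: 0.008 kW × 42 h = 0.336 kWh
television: 0.22 kW × 165 h = 36.3 kWh
Total energy = 36.636 kWh
Cost = 36.636 × $0.14 = $5.13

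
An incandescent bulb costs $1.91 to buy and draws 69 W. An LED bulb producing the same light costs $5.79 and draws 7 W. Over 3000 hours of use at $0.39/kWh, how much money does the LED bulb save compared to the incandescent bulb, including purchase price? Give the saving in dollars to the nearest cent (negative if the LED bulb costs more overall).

incandescent bulb: $1.91 + (69/1000) kW × 3000 h × $0.39 = $1.91 + $80.73 = $82.64
LED bulb: $5.79 + (7/1000) kW × 3000 h × $0.39 = $5.79 + $8.19 = $13.98
Saving = $82.64 − $13.98 = $68.66

$68.66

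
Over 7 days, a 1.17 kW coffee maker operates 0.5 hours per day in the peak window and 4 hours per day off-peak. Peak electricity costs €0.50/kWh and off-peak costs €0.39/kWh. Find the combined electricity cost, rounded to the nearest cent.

Peak energy = 1.17 kW × 0.5 h × 7 = 4.095 kWh
Off-peak energy = 1.17 kW × 4 h × 7 = 32.76 kWh
Cost = 4.095 × €0.50 + 32.76 × €0.39 = €2.0475 + €12.7764 = €14.82

€14.82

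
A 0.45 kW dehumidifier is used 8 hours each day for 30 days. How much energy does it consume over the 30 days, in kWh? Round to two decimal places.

108.00 kWh

Runtime = 8 h/day × 30 days = 240 h
Energy = 0.45 kW × 240 h = 108 kWh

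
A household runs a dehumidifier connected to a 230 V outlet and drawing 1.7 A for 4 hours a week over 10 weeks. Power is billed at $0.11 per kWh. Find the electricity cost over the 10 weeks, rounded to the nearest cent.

Power = 1.7 A × 230 V = 391 W = 0.391 kW
Runtime = 4 h/week × 10 weeks = 40 h
Energy = 0.391 kW × 40 h = 15.64 kWh
Cost = 15.64 kWh × $0.11/kWh = $1.72

$1.72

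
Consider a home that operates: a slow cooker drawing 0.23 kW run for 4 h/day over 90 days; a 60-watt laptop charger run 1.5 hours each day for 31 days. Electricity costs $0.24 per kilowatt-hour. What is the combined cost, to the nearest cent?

$20.54

slow cooker: Runtime = 4 h/day × 90 days = 360 h
slow cooker: 0.23 kW × 360 h = 82.8 kWh
laptop charger: Runtime = 1.5 h/day × 31 days = 46.5 h
laptop charger: 0.06 kW × 46.5 h = 2.79 kWh
Total energy = 85.59 kWh
Cost = 85.59 × $0.24 = $20.54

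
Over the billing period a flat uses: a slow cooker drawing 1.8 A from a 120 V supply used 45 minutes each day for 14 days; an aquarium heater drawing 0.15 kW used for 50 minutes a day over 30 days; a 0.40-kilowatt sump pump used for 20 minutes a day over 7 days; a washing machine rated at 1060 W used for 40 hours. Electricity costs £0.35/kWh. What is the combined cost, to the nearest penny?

£17.27

slow cooker: Power = 1.8 A × 120 V = 216 W = 0.216 kW
slow cooker: Runtime = 45 min × 14 = 630 min = 10.5 h
slow cooker: 0.216 kW × 10.5 h = 2.268 kWh
aquarium heater: Runtime = 50 min × 30 = 1500 min = 25 h
aquarium heater: 0.15 kW × 25 h = 3.75 kWh
sump pump: Runtime = 20 min × 7 = 140 min = 2.333333… h
sump pump: 0.4 kW × 2.333333… h = 0.933333… kWh
washing machine: 1.06 kW × 40 h = 42.4 kWh
Total energy = 49.351333… kWh
Cost = 49.351333… × £0.35 = £17.27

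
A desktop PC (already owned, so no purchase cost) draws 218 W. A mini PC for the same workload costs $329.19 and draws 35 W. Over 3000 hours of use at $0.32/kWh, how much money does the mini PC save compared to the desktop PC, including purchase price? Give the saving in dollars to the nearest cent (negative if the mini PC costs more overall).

-$153.51

desktop PC: $0.00 + (218/1000) kW × 3000 h × $0.32 = $0.00 + $209.28 = $209.28
mini PC: $329.19 + (35/1000) kW × 3000 h × $0.32 = $329.19 + $33.6 = $362.79
Saving = $209.28 − $362.79 = −$153.51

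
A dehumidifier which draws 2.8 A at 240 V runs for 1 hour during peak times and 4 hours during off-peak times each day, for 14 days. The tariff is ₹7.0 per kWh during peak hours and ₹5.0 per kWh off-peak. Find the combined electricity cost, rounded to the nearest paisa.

₹254.02

Power = 2.8 A × 240 V = 672 W = 0.672 kW
Peak energy = 0.672 kW × 1 h × 14 = 9.408 kWh
Off-peak energy = 0.672 kW × 4 h × 14 = 37.632 kWh
Cost = 9.408 × ₹7.0 + 37.632 × ₹5.0 = ₹65.856 + ₹188.16 = ₹254.02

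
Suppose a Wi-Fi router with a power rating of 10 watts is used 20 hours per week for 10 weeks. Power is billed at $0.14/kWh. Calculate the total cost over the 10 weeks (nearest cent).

$0.28

Runtime = 20 h/week × 10 weeks = 200 h
Energy = 0.01 kW × 200 h = 2 kWh
Cost = 2 kWh × $0.14/kWh = $0.28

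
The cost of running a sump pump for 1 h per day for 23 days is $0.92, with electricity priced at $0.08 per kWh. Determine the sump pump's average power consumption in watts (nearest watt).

500 W

Energy = $0.92 ÷ $0.08/kWh = 11.5 kWh
Runtime = 1 h/day × 23 days = 23 h
Power = 11.5 kWh ÷ 23 h = 0.5 kW = 500 W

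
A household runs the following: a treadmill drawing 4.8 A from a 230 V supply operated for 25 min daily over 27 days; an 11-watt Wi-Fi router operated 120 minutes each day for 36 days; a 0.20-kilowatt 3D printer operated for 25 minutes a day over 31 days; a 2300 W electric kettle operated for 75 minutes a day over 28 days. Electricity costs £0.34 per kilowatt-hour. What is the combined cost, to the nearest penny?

£32.74

treadmill: Power = 4.8 A × 230 V = 1104 W = 1.104 kW
treadmill: Runtime = 25 min × 27 = 675 min = 11.25 h
treadmill: 1.104 kW × 11.25 h = 12.42 kWh
Wi-Fi router: Runtime = 120 min × 36 = 4320 min = 72 h
Wi-Fi router: 0.011 kW × 72 h = 0.792 kWh
3D printer: Runtime = 25 min × 31 = 775 min = 12.916666… h
3D printer: 0.2 kW × 12.916666… h = 2.583333… kWh
electric kettle: Runtime = 75 min × 28 = 2100 min = 35 h
electric kettle: 2.3 kW × 35 h = 80.5 kWh
Total energy = 96.295333… kWh
Cost = 96.295333… × £0.34 = £32.74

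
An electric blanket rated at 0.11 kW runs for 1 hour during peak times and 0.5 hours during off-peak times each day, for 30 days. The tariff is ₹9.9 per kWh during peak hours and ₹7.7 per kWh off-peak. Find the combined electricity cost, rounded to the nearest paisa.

Peak energy = 0.11 kW × 1 h × 30 = 3.3 kWh
Off-peak energy = 0.11 kW × 0.5 h × 30 = 1.65 kWh
Cost = 3.3 × ₹9.9 + 1.65 × ₹7.7 = ₹32.67 + ₹12.705 = ₹45.38

₹45.38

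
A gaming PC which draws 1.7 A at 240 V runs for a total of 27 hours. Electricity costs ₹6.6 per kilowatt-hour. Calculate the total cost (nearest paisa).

Power = 1.7 A × 240 V = 408 W = 0.408 kW
Energy = 0.408 kW × 27 h = 11.016 kWh
Cost = 11.016 kWh × ₹6.6/kWh = ₹72.71

₹72.71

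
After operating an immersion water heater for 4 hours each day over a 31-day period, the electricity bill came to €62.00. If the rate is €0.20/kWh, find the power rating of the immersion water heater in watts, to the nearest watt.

Energy = €62.00 ÷ €0.20/kWh = 310 kWh
Runtime = 4 h/day × 31 days = 124 h
Power = 310 kWh ÷ 124 h = 2.5 kW = 2500 W

2500 W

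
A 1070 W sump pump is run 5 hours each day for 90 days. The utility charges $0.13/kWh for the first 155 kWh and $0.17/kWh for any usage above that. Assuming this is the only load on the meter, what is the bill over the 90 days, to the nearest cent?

$75.66

Runtime = 5 h/day × 90 days = 450 h
Energy = 1.07 kW × 450 h = 481.5 kWh
Tier 1 (0–155 kWh): 155 × $0.13 = $20.15
Above 155 kWh: 326.5 × $0.17 = $55.505
Bill = $75.66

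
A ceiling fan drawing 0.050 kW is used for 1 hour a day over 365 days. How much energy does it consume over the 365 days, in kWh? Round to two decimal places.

18.25 kWh

Runtime = 1 h/day × 365 days = 365 h
Energy = 0.05 kW × 365 h = 18.25 kWh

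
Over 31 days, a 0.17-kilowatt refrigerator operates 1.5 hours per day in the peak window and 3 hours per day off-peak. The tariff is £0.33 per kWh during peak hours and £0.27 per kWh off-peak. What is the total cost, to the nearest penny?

Peak energy = 0.17 kW × 1.5 h × 31 = 7.905 kWh
Off-peak energy = 0.17 kW × 3 h × 31 = 15.81 kWh
Cost = 7.905 × £0.33 + 15.81 × £0.27 = £2.60865 + £4.2687 = £6.88

£6.88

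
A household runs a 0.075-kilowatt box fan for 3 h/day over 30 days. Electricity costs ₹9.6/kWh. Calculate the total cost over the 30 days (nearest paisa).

₹64.80

Runtime = 3 h/day × 30 days = 90 h
Energy = 0.075 kW × 90 h = 6.75 kWh
Cost = 6.75 kWh × ₹9.6/kWh = ₹64.80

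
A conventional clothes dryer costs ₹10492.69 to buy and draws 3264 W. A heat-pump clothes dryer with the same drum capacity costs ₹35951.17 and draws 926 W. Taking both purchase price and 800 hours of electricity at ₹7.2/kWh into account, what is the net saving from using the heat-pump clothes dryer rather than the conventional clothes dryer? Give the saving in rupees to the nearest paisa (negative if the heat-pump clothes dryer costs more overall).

-₹11991.60

conventional clothes dryer: ₹10492.69 + (3264/1000) kW × 800 h × ₹7.2 = ₹10492.69 + ₹18800.64 = ₹29293.33
heat-pump clothes dryer: ₹35951.17 + (926/1000) kW × 800 h × ₹7.2 = ₹35951.17 + ₹5333.76 = ₹41284.93
Saving = ₹29293.33 − ₹41284.93 = −₹11991.6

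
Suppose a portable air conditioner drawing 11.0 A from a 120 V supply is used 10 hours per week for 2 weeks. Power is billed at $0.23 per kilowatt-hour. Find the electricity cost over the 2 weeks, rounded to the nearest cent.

Power = 11.0 A × 120 V = 1320 W = 1.32 kW
Runtime = 10 h/week × 2 weeks = 20 h
Energy = 1.32 kW × 20 h = 26.4 kWh
Cost = 26.4 kWh × $0.23/kWh = $6.07

$6.07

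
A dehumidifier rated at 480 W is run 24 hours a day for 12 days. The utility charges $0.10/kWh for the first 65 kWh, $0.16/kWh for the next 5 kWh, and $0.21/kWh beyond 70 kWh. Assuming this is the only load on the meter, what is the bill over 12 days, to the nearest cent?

Runtime = 24 h × 12 = 288 h
Energy = 0.48 kW × 288 h = 138.24 kWh
Tier 1 (0–65 kWh): 65 × $0.10 = $6.5
Tier 2 (65–70 kWh): 5 × $0.16 = $0.8
Above 70 kWh: 68.24 × $0.21 = $14.3304
Bill = $21.63

$21.63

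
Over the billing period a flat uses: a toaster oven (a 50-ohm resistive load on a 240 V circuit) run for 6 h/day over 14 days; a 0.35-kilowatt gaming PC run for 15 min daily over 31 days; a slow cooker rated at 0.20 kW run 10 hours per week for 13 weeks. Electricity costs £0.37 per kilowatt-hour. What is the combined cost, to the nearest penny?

toaster oven: Power = V²/R = 240²/50 = 1152 W = 1.152 kW
toaster oven: Runtime = 6 h/day × 14 days = 84 h
toaster oven: 1.152 kW × 84 h = 96.768 kWh
gaming PC: Runtime = 15 min × 31 = 465 min = 7.75 h
gaming PC: 0.35 kW × 7.75 h = 2.7125 kWh
slow cooker: Runtime = 10 h/week × 13 weeks = 130 h
slow cooker: 0.2 kW × 130 h = 26 kWh
Total energy = 125.4805 kWh
Cost = 125.4805 × £0.37 = £46.43

£46.43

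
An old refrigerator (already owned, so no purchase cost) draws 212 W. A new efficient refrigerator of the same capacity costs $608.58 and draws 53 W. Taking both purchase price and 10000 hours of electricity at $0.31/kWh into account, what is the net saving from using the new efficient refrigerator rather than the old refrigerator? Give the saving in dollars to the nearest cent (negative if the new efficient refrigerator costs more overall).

old refrigerator: $0.00 + (212/1000) kW × 10000 h × $0.31 = $0.00 + $657.2 = $657.2
new efficient refrigerator: $608.58 + (53/1000) kW × 10000 h × $0.31 = $608.58 + $164.3 = $772.88
Saving = $657.2 − $772.88 = −$115.68

-$115.68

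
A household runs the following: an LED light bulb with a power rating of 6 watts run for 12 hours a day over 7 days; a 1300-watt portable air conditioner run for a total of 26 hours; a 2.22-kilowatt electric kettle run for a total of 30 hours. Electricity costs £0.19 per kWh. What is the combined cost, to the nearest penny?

£19.17

LED light bulb: Runtime = 12 h/day × 7 days = 84 h
LED light bulb: 0.006 kW × 84 h = 0.504 kWh
portable air conditioner: 1.3 kW × 26 h = 33.8 kWh
electric kettle: 2.22 kW × 30 h = 66.6 kWh
Total energy = 100.904 kWh
Cost = 100.904 × £0.19 = £19.17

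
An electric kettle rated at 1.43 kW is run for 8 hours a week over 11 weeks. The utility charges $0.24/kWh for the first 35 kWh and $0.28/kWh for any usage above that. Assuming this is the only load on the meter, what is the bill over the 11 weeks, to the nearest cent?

Runtime = 8 h/week × 11 weeks = 88 h
Energy = 1.43 kW × 88 h = 125.84 kWh
Tier 1 (0–35 kWh): 35 × $0.24 = $8.4
Above 35 kWh: 90.84 × $0.28 = $25.4352
Bill = $33.84

$33.84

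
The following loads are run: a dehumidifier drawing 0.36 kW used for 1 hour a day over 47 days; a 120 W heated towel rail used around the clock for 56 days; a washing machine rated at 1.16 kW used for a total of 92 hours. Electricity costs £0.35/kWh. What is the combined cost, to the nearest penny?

£99.72

dehumidifier: Runtime = 1 h/day × 47 days = 47 h
dehumidifier: 0.36 kW × 47 h = 16.92 kWh
heated towel rail: Runtime = 24 h × 56 = 1344 h
heated towel rail: 0.12 kW × 1344 h = 161.28 kWh
washing machine: 1.16 kW × 92 h = 106.72 kWh
Total energy = 284.92 kWh
Cost = 284.92 × £0.35 = £99.72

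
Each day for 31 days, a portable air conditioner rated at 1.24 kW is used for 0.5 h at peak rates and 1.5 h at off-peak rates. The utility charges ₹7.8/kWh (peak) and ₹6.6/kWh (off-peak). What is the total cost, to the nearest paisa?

Peak energy = 1.24 kW × 0.5 h × 31 = 19.22 kWh
Off-peak energy = 1.24 kW × 1.5 h × 31 = 57.66 kWh
Cost = 19.22 × ₹7.8 + 57.66 × ₹6.6 = ₹149.916 + ₹380.556 = ₹530.47

₹530.47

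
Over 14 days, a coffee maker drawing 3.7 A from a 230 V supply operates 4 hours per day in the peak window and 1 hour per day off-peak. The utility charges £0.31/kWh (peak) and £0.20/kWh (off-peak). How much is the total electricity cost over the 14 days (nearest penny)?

Power = 3.7 A × 230 V = 851 W = 0.851 kW
Peak energy = 0.851 kW × 4 h × 14 = 47.656 kWh
Off-peak energy = 0.851 kW × 1 h × 14 = 11.914 kWh
Cost = 47.656 × £0.31 + 11.914 × £0.20 = £14.77336 + £2.3828 = £17.16

£17.16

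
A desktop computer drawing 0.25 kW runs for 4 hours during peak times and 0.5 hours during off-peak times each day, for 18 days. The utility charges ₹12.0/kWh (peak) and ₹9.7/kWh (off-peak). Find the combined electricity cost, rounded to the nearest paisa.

₹237.83

Peak energy = 0.25 kW × 4 h × 18 = 18 kWh
Off-peak energy = 0.25 kW × 0.5 h × 18 = 2.25 kWh
Cost = 18 × ₹12.0 + 2.25 × ₹9.7 = ₹216 + ₹21.825 = ₹237.83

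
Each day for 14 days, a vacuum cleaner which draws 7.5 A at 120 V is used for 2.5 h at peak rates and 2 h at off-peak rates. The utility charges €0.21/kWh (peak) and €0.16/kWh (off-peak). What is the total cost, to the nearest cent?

€10.65

Power = 7.5 A × 120 V = 900 W = 0.9 kW
Peak energy = 0.9 kW × 2.5 h × 14 = 31.5 kWh
Off-peak energy = 0.9 kW × 2 h × 14 = 25.2 kWh
Cost = 31.5 × €0.21 + 25.2 × €0.16 = €6.615 + €4.032 = €10.65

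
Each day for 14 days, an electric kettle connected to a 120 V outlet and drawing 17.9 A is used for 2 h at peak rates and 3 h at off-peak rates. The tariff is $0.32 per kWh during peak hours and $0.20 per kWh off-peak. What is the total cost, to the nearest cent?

$37.29

Power = 17.9 A × 120 V = 2148 W = 2.148 kW
Peak energy = 2.148 kW × 2 h × 14 = 60.144 kWh
Off-peak energy = 2.148 kW × 3 h × 14 = 90.216 kWh
Cost = 60.144 × $0.32 + 90.216 × $0.20 = $19.24608 + $18.0432 = $37.29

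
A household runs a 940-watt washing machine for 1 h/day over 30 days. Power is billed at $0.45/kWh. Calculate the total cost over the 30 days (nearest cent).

Runtime = 1 h/day × 30 days = 30 h
Energy = 0.94 kW × 30 h = 28.2 kWh
Cost = 28.2 kWh × $0.45/kWh = $12.69

$12.69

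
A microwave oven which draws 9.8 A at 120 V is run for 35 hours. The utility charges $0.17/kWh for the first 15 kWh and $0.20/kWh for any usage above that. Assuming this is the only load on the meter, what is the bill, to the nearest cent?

Power = 9.8 A × 120 V = 1176 W = 1.176 kW
Energy = 1.176 kW × 35 h = 41.16 kWh
Tier 1 (0–15 kWh): 15 × $0.17 = $2.55
Above 15 kWh: 26.16 × $0.20 = $5.232
Bill = $7.78

$7.78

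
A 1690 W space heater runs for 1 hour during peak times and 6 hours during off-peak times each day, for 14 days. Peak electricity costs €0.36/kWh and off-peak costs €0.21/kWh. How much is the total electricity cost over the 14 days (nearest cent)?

€38.33

Peak energy = 1.69 kW × 1 h × 14 = 23.66 kWh
Off-peak energy = 1.69 kW × 6 h × 14 = 141.96 kWh
Cost = 23.66 × €0.36 + 141.96 × €0.21 = €8.5176 + €29.8116 = €38.33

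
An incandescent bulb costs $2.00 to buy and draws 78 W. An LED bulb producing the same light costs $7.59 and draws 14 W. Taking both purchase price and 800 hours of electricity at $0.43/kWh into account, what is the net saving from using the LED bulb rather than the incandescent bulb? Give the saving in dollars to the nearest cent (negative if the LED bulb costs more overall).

incandescent bulb: $2.00 + (78/1000) kW × 800 h × $0.43 = $2.00 + $26.832 = $28.832
LED bulb: $7.59 + (14/1000) kW × 800 h × $0.43 = $7.59 + $4.816 = $12.406
Saving = $28.832 − $12.406 = $16.426 → $16.43

$16.43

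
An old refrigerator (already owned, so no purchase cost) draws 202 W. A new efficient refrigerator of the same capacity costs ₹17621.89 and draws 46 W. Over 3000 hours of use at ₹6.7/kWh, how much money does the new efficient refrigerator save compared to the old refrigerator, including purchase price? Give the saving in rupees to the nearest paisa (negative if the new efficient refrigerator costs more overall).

old refrigerator: ₹0.00 + (202/1000) kW × 3000 h × ₹6.7 = ₹0.00 + ₹4060.2 = ₹4060.2
new efficient refrigerator: ₹17621.89 + (46/1000) kW × 3000 h × ₹6.7 = ₹17621.89 + ₹924.6 = ₹18546.49
Saving = ₹4060.2 − ₹18546.49 = −₹14486.29

-₹14486.29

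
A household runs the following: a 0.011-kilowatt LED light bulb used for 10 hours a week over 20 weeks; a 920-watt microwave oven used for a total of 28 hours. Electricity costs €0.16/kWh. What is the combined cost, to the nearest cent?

LED light bulb: Runtime = 10 h/week × 20 weeks = 200 h
LED light bulb: 0.011 kW × 200 h = 2.2 kWh
microwave oven: 0.92 kW × 28 h = 25.76 kWh
Total energy = 27.96 kWh
Cost = 27.96 × €0.16 = €4.47

€4.47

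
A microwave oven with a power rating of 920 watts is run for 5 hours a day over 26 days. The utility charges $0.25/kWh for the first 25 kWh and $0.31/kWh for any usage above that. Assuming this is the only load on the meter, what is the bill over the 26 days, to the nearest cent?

$35.58

Runtime = 5 h/day × 26 days = 130 h
Energy = 0.92 kW × 130 h = 119.6 kWh
Tier 1 (0–25 kWh): 25 × $0.25 = $6.25
Above 25 kWh: 94.6 × $0.31 = $29.326
Bill = $35.58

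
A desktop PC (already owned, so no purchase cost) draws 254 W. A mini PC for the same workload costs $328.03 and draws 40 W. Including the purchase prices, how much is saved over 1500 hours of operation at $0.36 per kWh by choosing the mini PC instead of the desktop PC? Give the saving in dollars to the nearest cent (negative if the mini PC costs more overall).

-$212.47

desktop PC: $0.00 + (254/1000) kW × 1500 h × $0.36 = $0.00 + $137.16 = $137.16
mini PC: $328.03 + (40/1000) kW × 1500 h × $0.36 = $328.03 + $21.6 = $349.63
Saving = $137.16 − $349.63 = −$212.47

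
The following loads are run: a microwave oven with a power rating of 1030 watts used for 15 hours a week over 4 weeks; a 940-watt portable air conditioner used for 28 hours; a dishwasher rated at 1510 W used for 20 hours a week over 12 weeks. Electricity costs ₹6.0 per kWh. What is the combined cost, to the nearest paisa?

microwave oven: Runtime = 15 h/week × 4 weeks = 60 h
microwave oven: 1.03 kW × 60 h = 61.8 kWh
portable air conditioner: 0.94 kW × 28 h = 26.32 kWh
dishwasher: Runtime = 20 h/week × 12 weeks = 240 h
dishwasher: 1.51 kW × 240 h = 362.4 kWh
Total energy = 450.52 kWh
Cost = 450.52 × ₹6.0 = ₹2703.12

₹2703.12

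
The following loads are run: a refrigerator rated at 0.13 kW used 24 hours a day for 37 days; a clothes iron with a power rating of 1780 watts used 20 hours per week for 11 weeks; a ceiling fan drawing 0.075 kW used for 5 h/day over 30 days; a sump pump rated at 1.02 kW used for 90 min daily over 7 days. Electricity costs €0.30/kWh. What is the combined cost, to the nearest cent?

€158.70

refrigerator: Runtime = 24 h × 37 = 888 h
refrigerator: 0.13 kW × 888 h = 115.44 kWh
clothes iron: Runtime = 20 h/week × 11 weeks = 220 h
clothes iron: 1.78 kW × 220 h = 391.6 kWh
ceiling fan: Runtime = 5 h/day × 30 days = 150 h
ceiling fan: 0.075 kW × 150 h = 11.25 kWh
sump pump: Runtime = 90 min × 7 = 630 min = 10.5 h
sump pump: 1.02 kW × 10.5 h = 10.71 kWh
Total energy = 529 kWh
Cost = 529 × €0.30 = €158.70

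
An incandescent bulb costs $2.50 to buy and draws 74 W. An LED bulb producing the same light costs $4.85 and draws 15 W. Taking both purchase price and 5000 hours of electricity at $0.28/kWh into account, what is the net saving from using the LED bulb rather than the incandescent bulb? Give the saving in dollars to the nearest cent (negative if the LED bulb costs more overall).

incandescent bulb: $2.50 + (74/1000) kW × 5000 h × $0.28 = $2.50 + $103.6 = $106.1
LED bulb: $4.85 + (15/1000) kW × 5000 h × $0.28 = $4.85 + $21 = $25.85
Saving = $106.1 − $25.85 = $80.25

$80.25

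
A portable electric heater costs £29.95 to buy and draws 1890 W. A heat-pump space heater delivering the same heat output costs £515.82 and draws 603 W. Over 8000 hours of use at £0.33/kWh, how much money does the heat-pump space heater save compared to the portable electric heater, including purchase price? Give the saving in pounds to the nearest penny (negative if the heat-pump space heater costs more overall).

portable electric heater: £29.95 + (1890/1000) kW × 8000 h × £0.33 = £29.95 + £4989.6 = £5019.55
heat-pump space heater: £515.82 + (603/1000) kW × 8000 h × £0.33 = £515.82 + £1591.92 = £2107.74
Saving = £5019.55 − £2107.74 = £2911.81

£2911.81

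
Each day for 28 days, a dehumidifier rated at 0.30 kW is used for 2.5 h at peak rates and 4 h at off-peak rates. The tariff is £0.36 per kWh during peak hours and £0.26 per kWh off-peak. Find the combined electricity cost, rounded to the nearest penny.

£16.30

Peak energy = 0.3 kW × 2.5 h × 28 = 21 kWh
Off-peak energy = 0.3 kW × 4 h × 28 = 33.6 kWh
Cost = 21 × £0.36 + 33.6 × £0.26 = £7.56 + £8.736 = £16.30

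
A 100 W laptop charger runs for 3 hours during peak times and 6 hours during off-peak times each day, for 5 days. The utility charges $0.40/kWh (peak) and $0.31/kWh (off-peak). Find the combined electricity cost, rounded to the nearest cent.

Peak energy = 0.1 kW × 3 h × 5 = 1.5 kWh
Off-peak energy = 0.1 kW × 6 h × 5 = 3 kWh
Cost = 1.5 × $0.40 + 3 × $0.31 = $0.6 + $0.93 = $1.53

$1.53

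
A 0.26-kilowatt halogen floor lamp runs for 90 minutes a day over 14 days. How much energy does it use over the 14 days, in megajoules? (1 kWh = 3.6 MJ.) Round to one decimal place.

Runtime = 90 min × 14 = 1260 min = 21 h
Energy = 0.26 kW × 21 h = 5.46 kWh
= 5.46 × 3.6 MJ = 19.7 MJ

19.7 MJ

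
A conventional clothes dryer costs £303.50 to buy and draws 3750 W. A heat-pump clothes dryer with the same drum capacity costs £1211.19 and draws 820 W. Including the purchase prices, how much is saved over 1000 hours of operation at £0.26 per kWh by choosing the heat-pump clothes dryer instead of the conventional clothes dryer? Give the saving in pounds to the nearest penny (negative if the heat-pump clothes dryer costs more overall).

conventional clothes dryer: £303.50 + (3750/1000) kW × 1000 h × £0.26 = £303.50 + £975 = £1278.5
heat-pump clothes dryer: £1211.19 + (820/1000) kW × 1000 h × £0.26 = £1211.19 + £213.2 = £1424.39
Saving = £1278.5 − £1424.39 = −£145.89

-£145.89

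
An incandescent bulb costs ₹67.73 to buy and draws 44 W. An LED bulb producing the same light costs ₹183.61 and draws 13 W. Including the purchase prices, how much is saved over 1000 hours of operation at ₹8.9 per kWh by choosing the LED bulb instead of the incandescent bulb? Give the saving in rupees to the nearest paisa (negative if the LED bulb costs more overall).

₹160.02

incandescent bulb: ₹67.73 + (44/1000) kW × 1000 h × ₹8.9 = ₹67.73 + ₹391.6 = ₹459.33
LED bulb: ₹183.61 + (13/1000) kW × 1000 h × ₹8.9 = ₹183.61 + ₹115.7 = ₹299.31
Saving = ₹459.33 − ₹299.31 = ₹160.02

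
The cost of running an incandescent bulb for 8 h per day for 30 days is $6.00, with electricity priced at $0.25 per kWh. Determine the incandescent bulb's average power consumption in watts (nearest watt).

100 W

Energy = $6.00 ÷ $0.25/kWh = 24 kWh
Runtime = 8 h/day × 30 days = 240 h
Power = 24 kWh ÷ 240 h = 0.1 kW = 100 W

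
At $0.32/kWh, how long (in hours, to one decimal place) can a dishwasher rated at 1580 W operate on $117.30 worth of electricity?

Energy available = $117.30 ÷ $0.32/kWh = 366.5625 kWh
Hours = 366.5625 kWh ÷ 1.58 kW = 232.0 h

232.0 h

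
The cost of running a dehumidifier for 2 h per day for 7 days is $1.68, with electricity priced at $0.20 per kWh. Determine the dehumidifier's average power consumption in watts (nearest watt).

600 W

Energy = $1.68 ÷ $0.20/kWh = 8.4 kWh
Runtime = 2 h/day × 7 days = 14 h
Power = 8.4 kWh ÷ 14 h = 0.6 kW = 600 W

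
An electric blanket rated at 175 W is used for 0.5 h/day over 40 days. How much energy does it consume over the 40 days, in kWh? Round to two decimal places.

3.50 kWh

Runtime = 0.5 h/day × 40 days = 20 h
Energy = 0.175 kW × 20 h = 3.5 kWh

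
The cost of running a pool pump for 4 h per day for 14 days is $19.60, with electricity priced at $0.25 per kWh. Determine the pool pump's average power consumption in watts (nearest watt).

Energy = $19.60 ÷ $0.25/kWh = 78.4 kWh
Runtime = 4 h/day × 14 days = 56 h
Power = 78.4 kWh ÷ 56 h = 1.4 kW = 1400 W

1400 W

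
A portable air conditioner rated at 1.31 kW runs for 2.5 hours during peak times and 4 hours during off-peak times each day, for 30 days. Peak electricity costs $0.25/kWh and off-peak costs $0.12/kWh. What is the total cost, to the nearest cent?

Peak energy = 1.31 kW × 2.5 h × 30 = 98.25 kWh
Off-peak energy = 1.31 kW × 4 h × 30 = 157.2 kWh
Cost = 98.25 × $0.25 + 157.2 × $0.12 = $24.5625 + $18.864 = $43.43

$43.43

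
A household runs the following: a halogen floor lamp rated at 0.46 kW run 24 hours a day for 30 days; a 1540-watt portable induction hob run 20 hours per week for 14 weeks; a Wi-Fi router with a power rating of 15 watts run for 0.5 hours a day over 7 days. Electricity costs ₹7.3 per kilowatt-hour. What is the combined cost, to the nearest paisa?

₹5565.90

halogen floor lamp: Runtime = 24 h × 30 = 720 h
halogen floor lamp: 0.46 kW × 720 h = 331.2 kWh
portable induction hob: Runtime = 20 h/week × 14 weeks = 280 h
portable induction hob: 1.54 kW × 280 h = 431.2 kWh
Wi-Fi router: Runtime = 0.5 h/day × 7 days = 3.5 h
Wi-Fi router: 0.015 kW × 3.5 h = 0.0525 kWh
Total energy = 762.4525 kWh
Cost = 762.4525 × ₹7.3 = ₹5565.90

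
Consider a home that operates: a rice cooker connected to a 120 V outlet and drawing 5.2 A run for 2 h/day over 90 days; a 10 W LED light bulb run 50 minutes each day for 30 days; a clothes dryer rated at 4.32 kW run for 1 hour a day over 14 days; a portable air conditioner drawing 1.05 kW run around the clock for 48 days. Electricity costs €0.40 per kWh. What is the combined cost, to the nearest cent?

rice cooker: Power = 5.2 A × 120 V = 624 W = 0.624 kW
rice cooker: Runtime = 2 h/day × 90 days = 180 h
rice cooker: 0.624 kW × 180 h = 112.32 kWh
LED light bulb: Runtime = 50 min × 30 = 1500 min = 25 h
LED light bulb: 0.01 kW × 25 h = 0.25 kWh
clothes dryer: Runtime = 1 h/day × 14 days = 14 h
clothes dryer: 4.32 kW × 14 h = 60.48 kWh
portable air conditioner: Runtime = 24 h × 48 = 1152 h
portable air conditioner: 1.05 kW × 1152 h = 1209.6 kWh
Total energy = 1382.65 kWh
Cost = 1382.65 × €0.40 = €553.06

€553.06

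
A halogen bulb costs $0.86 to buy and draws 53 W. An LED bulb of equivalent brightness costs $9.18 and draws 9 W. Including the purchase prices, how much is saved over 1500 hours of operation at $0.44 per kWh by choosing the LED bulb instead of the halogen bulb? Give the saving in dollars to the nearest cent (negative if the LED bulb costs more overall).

$20.72

halogen bulb: $0.86 + (53/1000) kW × 1500 h × $0.44 = $0.86 + $34.98 = $35.84
LED bulb: $9.18 + (9/1000) kW × 1500 h × $0.44 = $9.18 + $5.94 = $15.12
Saving = $35.84 − $15.12 = $20.72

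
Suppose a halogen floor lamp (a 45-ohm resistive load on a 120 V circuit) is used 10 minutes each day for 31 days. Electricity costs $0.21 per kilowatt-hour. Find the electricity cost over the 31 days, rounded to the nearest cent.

Power = V²/R = 120²/45 = 320 W = 0.32 kW
Runtime = 10 min × 31 = 310 min = 5.166666… h
Energy = 0.32 kW × 5.166666… h = 1.653333… kWh
Cost = 1.653333… kWh × $0.21/kWh = $0.35

$0.35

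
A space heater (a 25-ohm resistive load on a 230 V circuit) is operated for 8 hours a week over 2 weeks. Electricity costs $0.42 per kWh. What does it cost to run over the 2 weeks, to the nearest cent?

Power = V²/R = 230²/25 = 2116 W = 2.116 kW
Runtime = 8 h/week × 2 weeks = 16 h
Energy = 2.116 kW × 16 h = 33.856 kWh
Cost = 33.856 kWh × $0.42/kWh = $14.22

$14.22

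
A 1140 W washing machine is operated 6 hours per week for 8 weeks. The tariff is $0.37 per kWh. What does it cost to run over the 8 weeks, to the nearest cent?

$20.25

Runtime = 6 h/week × 8 weeks = 48 h
Energy = 1.14 kW × 48 h = 54.72 kWh
Cost = 54.72 kWh × $0.37/kWh = $20.25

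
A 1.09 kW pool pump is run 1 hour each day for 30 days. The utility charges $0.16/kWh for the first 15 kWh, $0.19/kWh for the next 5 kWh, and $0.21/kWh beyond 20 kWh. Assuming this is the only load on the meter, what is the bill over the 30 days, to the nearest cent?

Runtime = 1 h/day × 30 days = 30 h
Energy = 1.09 kW × 30 h = 32.7 kWh
Tier 1 (0–15 kWh): 15 × $0.16 = $2.4
Tier 2 (15–20 kWh): 5 × $0.19 = $0.95
Above 20 kWh: 12.7 × $0.21 = $2.667
Bill = $6.02

$6.02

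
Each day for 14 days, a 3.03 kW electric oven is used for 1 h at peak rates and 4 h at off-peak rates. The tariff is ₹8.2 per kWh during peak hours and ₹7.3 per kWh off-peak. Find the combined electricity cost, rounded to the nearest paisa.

Peak energy = 3.03 kW × 1 h × 14 = 42.42 kWh
Off-peak energy = 3.03 kW × 4 h × 14 = 169.68 kWh
Cost = 42.42 × ₹8.2 + 169.68 × ₹7.3 = ₹347.844 + ₹1238.664 = ₹1586.51

₹1586.51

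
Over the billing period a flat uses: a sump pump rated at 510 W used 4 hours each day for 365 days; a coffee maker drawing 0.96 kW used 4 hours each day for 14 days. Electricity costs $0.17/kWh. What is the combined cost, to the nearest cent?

sump pump: Runtime = 4 h/day × 365 days = 1460 h
sump pump: 0.51 kW × 1460 h = 744.6 kWh
coffee maker: Runtime = 4 h/day × 14 days = 56 h
coffee maker: 0.96 kW × 56 h = 53.76 kWh
Total energy = 798.36 kWh
Cost = 798.36 × $0.17 = $135.72

$135.72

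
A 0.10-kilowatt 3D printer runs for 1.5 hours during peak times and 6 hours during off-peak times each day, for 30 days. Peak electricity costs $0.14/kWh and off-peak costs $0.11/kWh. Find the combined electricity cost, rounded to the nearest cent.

$2.61

Peak energy = 0.1 kW × 1.5 h × 30 = 4.5 kWh
Off-peak energy = 0.1 kW × 6 h × 30 = 18 kWh
Cost = 4.5 × $0.14 + 18 × $0.11 = $0.63 + $1.98 = $2.61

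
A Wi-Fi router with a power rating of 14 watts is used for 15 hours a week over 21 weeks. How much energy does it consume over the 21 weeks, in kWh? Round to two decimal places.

4.41 kWh

Runtime = 15 h/week × 21 weeks = 315 h
Energy = 0.014 kW × 315 h = 4.41 kWh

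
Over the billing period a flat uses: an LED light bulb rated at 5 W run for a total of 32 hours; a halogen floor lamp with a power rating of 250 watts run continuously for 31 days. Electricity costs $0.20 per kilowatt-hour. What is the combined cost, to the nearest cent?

LED light bulb: 0.005 kW × 32 h = 0.16 kWh
halogen floor lamp: Runtime = 24 h × 31 = 744 h
halogen floor lamp: 0.25 kW × 744 h = 186 kWh
Total energy = 186.16 kWh
Cost = 186.16 × $0.20 = $37.23

$37.23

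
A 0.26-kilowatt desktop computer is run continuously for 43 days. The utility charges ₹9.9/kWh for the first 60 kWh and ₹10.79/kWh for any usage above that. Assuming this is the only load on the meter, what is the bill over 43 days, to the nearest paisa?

₹2841.77

Runtime = 24 h × 43 = 1032 h
Energy = 0.26 kW × 1032 h = 268.32 kWh
Tier 1 (0–60 kWh): 60 × ₹9.9 = ₹594
Above 60 kWh: 208.32 × ₹10.79 = ₹2247.7728
Bill = ₹2841.77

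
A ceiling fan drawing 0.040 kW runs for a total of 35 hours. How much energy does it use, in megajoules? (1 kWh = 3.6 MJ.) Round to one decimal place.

5.0 MJ

Energy = 0.04 kW × 35 h = 1.4 kWh
= 1.4 × 3.6 MJ = 5.0 MJ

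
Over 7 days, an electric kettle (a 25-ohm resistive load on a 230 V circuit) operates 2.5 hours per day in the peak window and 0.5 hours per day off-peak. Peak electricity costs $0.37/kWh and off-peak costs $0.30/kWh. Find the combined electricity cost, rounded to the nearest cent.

$15.92

Power = V²/R = 230²/25 = 2116 W = 2.116 kW
Peak energy = 2.116 kW × 2.5 h × 7 = 37.03 kWh
Off-peak energy = 2.116 kW × 0.5 h × 7 = 7.406 kWh
Cost = 37.03 × $0.37 + 7.406 × $0.30 = $13.7011 + $2.2218 = $15.92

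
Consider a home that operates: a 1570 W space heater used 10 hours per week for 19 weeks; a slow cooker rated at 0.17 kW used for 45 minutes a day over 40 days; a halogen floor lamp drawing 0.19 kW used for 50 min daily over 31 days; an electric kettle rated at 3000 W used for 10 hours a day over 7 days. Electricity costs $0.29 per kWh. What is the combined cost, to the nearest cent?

$150.31

space heater: Runtime = 10 h/week × 19 weeks = 190 h
space heater: 1.57 kW × 190 h = 298.3 kWh
slow cooker: Runtime = 45 min × 40 = 1800 min = 30 h
slow cooker: 0.17 kW × 30 h = 5.1 kWh
halogen floor lamp: Runtime = 50 min × 31 = 1550 min = 25.833333… h
halogen floor lamp: 0.19 kW × 25.833333… h = 4.908333… kWh
electric kettle: Runtime = 10 h/day × 7 days = 70 h
electric kettle: 3 kW × 70 h = 210 kWh
Total energy = 518.308333… kWh
Cost = 518.308333… × $0.29 = $150.31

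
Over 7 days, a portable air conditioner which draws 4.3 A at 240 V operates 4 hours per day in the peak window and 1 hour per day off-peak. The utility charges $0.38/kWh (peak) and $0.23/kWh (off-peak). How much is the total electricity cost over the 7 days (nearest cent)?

$12.64

Power = 4.3 A × 240 V = 1032 W = 1.032 kW
Peak energy = 1.032 kW × 4 h × 7 = 28.896 kWh
Off-peak energy = 1.032 kW × 1 h × 7 = 7.224 kWh
Cost = 28.896 × $0.38 + 7.224 × $0.23 = $10.98048 + $1.66152 = $12.64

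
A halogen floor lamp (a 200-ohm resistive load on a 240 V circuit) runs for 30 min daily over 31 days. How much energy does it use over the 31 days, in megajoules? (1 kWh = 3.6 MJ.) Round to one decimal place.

Power = V²/R = 240²/200 = 288 W = 0.288 kW
Runtime = 30 min × 31 = 930 min = 15.5 h
Energy = 0.288 kW × 15.5 h = 4.464 kWh
= 4.464 × 3.6 MJ = 16.1 MJ

16.1 MJ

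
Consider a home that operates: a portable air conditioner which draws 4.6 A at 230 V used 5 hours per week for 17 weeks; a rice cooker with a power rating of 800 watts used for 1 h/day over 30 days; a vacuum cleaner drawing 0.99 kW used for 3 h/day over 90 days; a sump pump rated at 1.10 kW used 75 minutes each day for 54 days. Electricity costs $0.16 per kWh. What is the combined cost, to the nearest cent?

portable air conditioner: Power = 4.6 A × 230 V = 1058 W = 1.058 kW
portable air conditioner: Runtime = 5 h/week × 17 weeks = 85 h
portable air conditioner: 1.058 kW × 85 h = 89.93 kWh
rice cooker: Runtime = 1 h/day × 30 days = 30 h
rice cooker: 0.8 kW × 30 h = 24 kWh
vacuum cleaner: Runtime = 3 h/day × 90 days = 270 h
vacuum cleaner: 0.99 kW × 270 h = 267.3 kWh
sump pump: Runtime = 75 min × 54 = 4050 min = 67.5 h
sump pump: 1.1 kW × 67.5 h = 74.25 kWh
Total energy = 455.48 kWh
Cost = 455.48 × $0.16 = $72.88

$72.88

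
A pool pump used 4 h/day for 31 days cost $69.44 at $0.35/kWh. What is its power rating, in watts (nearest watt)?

1600 W

Energy = $69.44 ÷ $0.35/kWh = 198.4 kWh
Runtime = 4 h/day × 31 days = 124 h
Power = 198.4 kWh ÷ 124 h = 1.6 kW = 1600 W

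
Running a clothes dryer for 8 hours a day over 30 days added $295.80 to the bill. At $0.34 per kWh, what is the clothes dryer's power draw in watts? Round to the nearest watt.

Energy = $295.80 ÷ $0.34/kWh = 870 kWh
Runtime = 8 h/day × 30 days = 240 h
Power = 870 kWh ÷ 240 h = 3.625 kW = 3625 W

3625 W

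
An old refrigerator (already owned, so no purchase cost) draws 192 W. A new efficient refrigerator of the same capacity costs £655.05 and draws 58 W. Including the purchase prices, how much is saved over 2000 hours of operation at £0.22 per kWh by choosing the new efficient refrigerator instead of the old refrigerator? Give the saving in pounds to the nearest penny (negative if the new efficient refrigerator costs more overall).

-£596.09

old refrigerator: £0.00 + (192/1000) kW × 2000 h × £0.22 = £0.00 + £84.48 = £84.48
new efficient refrigerator: £655.05 + (58/1000) kW × 2000 h × £0.22 = £655.05 + £25.52 = £680.57
Saving = £84.48 − £680.57 = −£596.09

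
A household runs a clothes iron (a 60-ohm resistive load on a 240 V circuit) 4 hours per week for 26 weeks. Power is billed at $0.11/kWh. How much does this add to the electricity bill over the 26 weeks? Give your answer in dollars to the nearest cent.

Power = V²/R = 240²/60 = 960 W = 0.96 kW
Runtime = 4 h/week × 26 weeks = 104 h
Energy = 0.96 kW × 104 h = 99.84 kWh
Cost = 99.84 kWh × $0.11/kWh = $10.98

$10.98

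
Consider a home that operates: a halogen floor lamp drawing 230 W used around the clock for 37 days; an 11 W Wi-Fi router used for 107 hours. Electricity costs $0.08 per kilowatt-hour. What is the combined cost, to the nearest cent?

$16.43

halogen floor lamp: Runtime = 24 h × 37 = 888 h
halogen floor lamp: 0.23 kW × 888 h = 204.24 kWh
Wi-Fi router: 0.011 kW × 107 h = 1.177 kWh
Total energy = 205.417 kWh
Cost = 205.417 × $0.08 = $16.43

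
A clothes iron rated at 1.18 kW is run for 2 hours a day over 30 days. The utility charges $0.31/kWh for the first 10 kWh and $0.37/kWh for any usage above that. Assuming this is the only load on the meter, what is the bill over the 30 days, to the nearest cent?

$25.60

Runtime = 2 h/day × 30 days = 60 h
Energy = 1.18 kW × 60 h = 70.8 kWh
Tier 1 (0–10 kWh): 10 × $0.31 = $3.1
Above 10 kWh: 60.8 × $0.37 = $22.496
Bill = $25.60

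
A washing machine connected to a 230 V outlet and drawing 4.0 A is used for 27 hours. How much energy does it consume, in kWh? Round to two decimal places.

Power = 4.0 A × 230 V = 920 W = 0.92 kW
Energy = 0.92 kW × 27 h = 24.84 kWh

24.84 kWh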